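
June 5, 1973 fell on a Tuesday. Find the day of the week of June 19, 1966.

Count forward from the earlier date (June 19, 1966) to the later (June 5, 1973):
June 19, 1966 → June 19, 1967: 365 days.
June 19, 1967 → June 19, 1968: 366 days (1968 is a leap year).
June 19, 1968 → June 19, 1969: 365 days.
June 19, 1969 → June 19, 1970: 365 days.
June 19, 1970 → June 19, 1971: 365 days.
June 19, 1971 → June 19, 1972: 366 days (1972 is a leap year).
June 1972: 30 − 19 = 11 days remain.
Then 11 full months totalling 335 days.
June 1–5, 1973: 5 days.
Residual: 351 days.
Total: 2543 days.
2543 mod 7 = 2, so 2 days before Tuesday is Sunday.

Sunday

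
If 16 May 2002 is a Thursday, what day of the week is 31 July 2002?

May 2002: 31 − 16 = 15 days remain.
Then June (30): 30 days.
July 1–31, 2002: 31 days.
Total: 15 + 30 + 31 = 76 days.
76 mod 7 = 6, so 6 days after Thursday is Wednesday.

Wednesday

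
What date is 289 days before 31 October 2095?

15 January 2095

Count 289 days before October 31, 2095:
January 2095: 31 − 15 = 16 days remain.
Then February 2095 (28), March (31), April (30), May (31), June (30), July (31), August (31), September (30): 28 + 31 + 30 + 31 + 30 + 31 + 31 + 30 = 242 days.
October 1–31, 2095: 31 days.
Total: 16 + 242 + 31 = 289 days.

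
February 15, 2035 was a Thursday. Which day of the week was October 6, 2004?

Count forward from the earlier date (October 6, 2004) to the later (February 15, 2035):
From October 6, 2004 to October 6, 2034: 30 years, of which 7 contain a Feb 29 — 23×365 + 7×366 = 10957 days.
October 2034: 31 − 6 = 25 days remain.
Then November (30), December (31), January (31): 30 + 31 + 31 = 92 days.
February 1–15, 2035: 15 days (2035 is not a leap year).
Residual: 132 days.
Total: 11089 days.
11089 mod 7 = 1, so 1 day before Thursday is Wednesday.

Wednesday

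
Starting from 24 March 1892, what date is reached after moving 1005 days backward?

23 June 1889

Count 1005 days before March 24, 1892:
Day-of-year of June 23, 1889: 174.
Day-of-year of March 24, 1892: 84.
1889 has 365 days, so 365 − 174 = 191 days remain in 1889.
Full years: 1890: 365; 1891: 365. Sum = 730.
Total: 191 + 730 + 84 = 1005 days.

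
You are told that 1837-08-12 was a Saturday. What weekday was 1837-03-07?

Count forward from the earlier date (March 7, 1837) to the later (August 12, 1837):
March 1837: 31 − 7 = 24 days remain.
Then April (30), May (31), June (30), July (31): 30 + 31 + 30 + 31 = 122 days.
August 1–12, 1837: 12 days.
Total: 24 + 122 + 12 = 158 days.
158 mod 7 = 4, so 4 days before Saturday is Tuesday.

Tuesday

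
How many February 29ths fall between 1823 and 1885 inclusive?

16

Years divisible by 4: 1824, 1828, …, 1884 — 16 in all.
No century exceptions apply. Count: 16.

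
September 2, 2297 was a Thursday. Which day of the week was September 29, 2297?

Within September 2297: 29 − 2 = 27 days.
27 mod 7 = 6, so 6 days after Thursday is Wednesday.

Wednesday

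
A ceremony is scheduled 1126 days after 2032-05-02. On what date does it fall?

2035-06-02

Count 1126 days after May 2, 2032:
Day-of-year of May 2, 2032: 123.
Day-of-year of June 2, 2035: 153.
2032 has 366 days, so 366 − 123 = 243 days remain in 2032.
Full years: 2033: 365; 2034: 365. Sum = 730.
Total: 243 + 730 + 153 = 1126 days.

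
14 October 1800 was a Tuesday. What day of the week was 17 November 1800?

October 1800: 31 − 14 = 17 days remain.
November 1–17, 1800: 17 days.
Total: 17 + 17 = 34 days.
34 mod 7 = 6, so 6 days after Tuesday is Monday.

Monday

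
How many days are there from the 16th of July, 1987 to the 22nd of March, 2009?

From July 16, 1987 to July 16, 2008: 21 years, of which 6 contain a Feb 29 — 15×365 + 6×366 = 7671 days.
(2000 is a leap year (divisible by 400).)
July 2008: 31 − 16 = 15 days remain.
Then August (31), September (30), October (31), November (30), December (31), January (31), February 2009 (28): 31 + 30 + 31 + 30 + 31 + 31 + 28 = 212 days.
March 1–22, 2009: 22 days.
Residual: 249 days.
Total: 7920 days.

7920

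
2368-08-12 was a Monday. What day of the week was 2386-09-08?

From August 12, 2368 to August 12, 2386: 18 years, of which 4 contain a Feb 29 — 14×365 + 4×366 = 6574 days.
August 2386: 31 − 12 = 19 days remain.
September 1–8, 2386: 8 days.
Residual: 27 days.
Total: 6601 days.
6601 is a multiple of 7, so 2386-09-08 falls on the same weekday: Monday.

Monday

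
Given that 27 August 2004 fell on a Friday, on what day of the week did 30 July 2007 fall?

Day-of-year of August 27, 2004: 240.
Day-of-year of July 30, 2007: 211.
2004 has 366 days, so 366 − 240 = 126 days remain in 2004.
Full years: 2005: 365; 2006: 365. Sum = 730.
Total: 126 + 730 + 211 = 1067 days.
1067 mod 7 = 3, so 3 days after Friday is Monday.

Monday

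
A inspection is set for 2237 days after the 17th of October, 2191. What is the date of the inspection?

the 1st of December, 2197

Count 2237 days after October 17, 2191:
October 17, 2191 → October 17, 2192: 366 days (2192 is a leap year).
October 17, 2192 → October 17, 2193: 365 days.
October 17, 2193 → October 17, 2194: 365 days.
October 17, 2194 → October 17, 2195: 365 days.
October 17, 2195 → October 17, 2196: 366 days (2196 is a leap year).
October 17, 2196 → October 17, 2197: 365 days.
October 2197: 31 − 17 = 14 days remain.
Then November (30): 30 days.
December 1, 2197: 1 day.
Residual: 45 days.
Total: 2237 days.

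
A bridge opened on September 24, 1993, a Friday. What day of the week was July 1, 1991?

Monday

Count forward from the earlier date (July 1, 1991) to the later (September 24, 1993):
Day-of-year of July 1, 1991: 182.
Day-of-year of September 24, 1993: 267.
1991 has 365 days, so 365 − 182 = 183 days remain in 1991.
Full years: 1992: 366. Sum = 366.
Total: 183 + 366 + 267 = 816 days.
816 mod 7 = 4, so 4 days before Friday is Monday.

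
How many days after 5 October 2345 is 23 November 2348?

1145

October 5, 2345 → October 5, 2346: 365 days.
October 5, 2346 → October 5, 2347: 365 days.
October 5, 2347 → October 5, 2348: 366 days (2348 is a leap year).
October 2348: 31 − 5 = 26 days remain.
November 1–23, 2348: 23 days.
Residual: 49 days.
Total: 1145 days.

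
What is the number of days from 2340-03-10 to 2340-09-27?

201

March 2340: 31 − 10 = 21 days remain.
Then April (30), May (31), June (30), July (31), August (31): 30 + 31 + 30 + 31 + 31 = 153 days.
September 1–27, 2340: 27 days.
Total: 21 + 153 + 27 = 201 days.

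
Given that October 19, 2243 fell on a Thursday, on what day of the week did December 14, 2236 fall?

Count forward from the earlier date (December 14, 2236) to the later (October 19, 2243):
Day-of-year of December 14, 2236: 349.
Day-of-year of October 19, 2243: 292.
2236 has 366 days, so 366 − 349 = 17 days remain in 2236.
Full years: 2237: 365; 2238: 365; 2239: 365; 2240: 366; 2241: 365; 2242: 365. Sum = 2191.
Total: 17 + 2191 + 292 = 2500 days.
2500 mod 7 = 1, so 1 day before Thursday is Wednesday.

Wednesday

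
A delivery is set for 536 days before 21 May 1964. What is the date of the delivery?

2 December 1962

Count 536 days before May 21, 1964:
December 2, 1962 → December 2, 1963: 365 days.
December 1963: 31 − 2 = 29 days remain.
Then January (31), February 1964 (29), March (31), April (30): 31 + 29 + 31 + 30 = 121 days.
May 1–21, 1964: 21 days.
Residual: 171 days.
Total: 536 days.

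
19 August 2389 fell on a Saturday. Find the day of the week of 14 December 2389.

Thursday

August 2389: 31 − 19 = 12 days remain.
Then September (30), October (31), November (30): 30 + 31 + 30 = 91 days.
December 1–14, 2389: 14 days.
Total: 12 + 91 + 14 = 117 days.
117 mod 7 = 5, so 5 days after Saturday is Thursday.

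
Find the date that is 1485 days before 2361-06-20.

2357-05-27

Count 1485 days before June 20, 2361:
Day-of-year of May 27, 2357: 147.
Day-of-year of June 20, 2361: 171.
2357 has 365 days, so 365 − 147 = 218 days remain in 2357.
Full years: 2358: 365; 2359: 365; 2360: 366. Sum = 1096.
Total: 218 + 1096 + 171 = 1485 days.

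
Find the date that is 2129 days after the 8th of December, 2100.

the 7th of October, 2106

Count 2129 days after December 8, 2100:
Day-of-year of December 8, 2100: 342.
Day-of-year of October 7, 2106: 280.
2100 has 365 days, so 365 − 342 = 23 days remain in 2100.
Full years: 2101: 365; 2102: 365; 2103: 365; 2104: 366; 2105: 365. Sum = 1826.
Total: 23 + 1826 + 280 = 2129 days.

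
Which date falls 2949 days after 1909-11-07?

1917-12-04

Count 2949 days after November 7, 1909:
Day-of-year of November 7, 1909: 311.
Day-of-year of December 4, 1917: 338.
1909 has 365 days, so 365 − 311 = 54 days remain in 1909.
Full years 1910–1916: 5 common + 2 leap = 5×365 + 2×366 = 2557 days.
Total: 54 + 2557 + 338 = 2949 days.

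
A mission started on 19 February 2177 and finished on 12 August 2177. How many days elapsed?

174

February 2177: 28 − 19 = 9 days remain (2177 is not a leap year, so February has 28 days).
Then March (31), April (30), May (31), June (30), July (31): 31 + 30 + 31 + 30 + 31 = 153 days.
August 1–12, 2177: 12 days.
Total: 9 + 153 + 12 = 174 days.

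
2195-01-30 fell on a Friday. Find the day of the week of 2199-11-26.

Tuesday

Day-of-year of January 30, 2195: 30.
Day-of-year of November 26, 2199: 330.
2195 has 365 days, so 365 − 30 = 335 days remain in 2195.
Full years: 2196: 366; 2197: 365; 2198: 365. Sum = 1096.
Total: 335 + 1096 + 330 = 1761 days.
1761 mod 7 = 4, so 4 days after Friday is Tuesday.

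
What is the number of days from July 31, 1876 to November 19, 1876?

July 1876: 31 − 31 = 0 days remain.
Then August (31), September (30), October (31): 31 + 30 + 31 = 92 days.
November 1–19, 1876: 19 days.
Total: 0 + 92 + 19 = 111 days.

111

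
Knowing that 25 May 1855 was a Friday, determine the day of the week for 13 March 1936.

Friday

Day-of-year of May 25, 1855: 145.
Day-of-year of March 13, 1936: 73.
1855 has 365 days, so 365 − 145 = 220 days remain in 1855.
Full years 1856–1935: 61 common + 19 leap = 61×365 + 19×366 = 29219 days.
Total: 220 + 29219 + 73 = 29512 days.
29512 is a multiple of 7, so 13 March 1936 falls on the same weekday: Friday.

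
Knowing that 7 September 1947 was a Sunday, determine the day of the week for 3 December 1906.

Monday

Count forward from the earlier date (December 3, 1906) to the later (September 7, 1947):
Day-of-year of December 3, 1906: 337.
Day-of-year of September 7, 1947: 250.
1906 has 365 days, so 365 − 337 = 28 days remain in 1906.
Full years 1907–1946: 30 common + 10 leap = 30×365 + 10×366 = 14610 days.
Total: 28 + 14610 + 250 = 14888 days.
14888 mod 7 = 6, so 6 days before Sunday is Monday.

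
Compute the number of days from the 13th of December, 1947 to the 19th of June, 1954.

Day-of-year of December 13, 1947: 347.
Day-of-year of June 19, 1954: 170.
1947 has 365 days, so 365 − 347 = 18 days remain in 1947.
Full years: 1948: 366; 1949: 365; 1950: 365; 1951: 365; 1952: 366; 1953: 365. Sum = 2192.
Total: 18 + 2192 + 170 = 2380 days.

2380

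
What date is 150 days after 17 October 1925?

16 March 1926

Count 150 days after October 17, 1925:
Day-of-year of October 17, 1925: 290.
Day-of-year of March 16, 1926: 75.
1925 has 365 days, so 365 − 290 = 75 days remain in 1925.
Total: 75 + 75 = 150 days.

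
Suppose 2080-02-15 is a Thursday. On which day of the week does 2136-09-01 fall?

From February 15, 2080 to February 15, 2136: 56 years, of which 13 contain a Feb 29 — 43×365 + 13×366 = 20453 days.
(2100 is not a leap year (divisible by 100 but not 400).)
February 2136: 29 − 15 = 14 days remain (2136 is a leap year, so February has 29 days).
Then March (31), April (30), May (31), June (30), July (31), August (31): 31 + 30 + 31 + 30 + 31 + 31 = 184 days.
September 1, 2136: 1 day.
Residual: 199 days.
Total: 20652 days.
20652 mod 7 = 2, so 2 days after Thursday is Saturday.

Saturday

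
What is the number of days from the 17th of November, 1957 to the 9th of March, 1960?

843

Day-of-year of November 17, 1957: 321.
Day-of-year of March 9, 1960: 69.
1957 has 365 days, so 365 − 321 = 44 days remain in 1957.
Full years: 1958: 365; 1959: 365. Sum = 730.
Total: 44 + 730 + 69 = 843 days.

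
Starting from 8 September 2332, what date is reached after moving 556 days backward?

2 March 2331

Count 556 days before September 8, 2332:
Day-of-year of March 2, 2331: 61.
Day-of-year of September 8, 2332: 252.
2331 has 365 days, so 365 − 61 = 304 days remain in 2331.
Total: 304 + 252 = 556 days.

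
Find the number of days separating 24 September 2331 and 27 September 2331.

Within September 2331: 27 − 24 = 3 days.

3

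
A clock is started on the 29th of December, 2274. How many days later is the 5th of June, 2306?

Day-of-year of December 29, 2274: 363.
Day-of-year of June 5, 2306: 156.
2274 has 365 days, so 365 − 363 = 2 days remain in 2274.
Full years 2275–2305: 24 common + 7 leap = 24×365 + 7×366 = 11322 days.
Total: 2 + 11322 + 156 = 11480 days.

11480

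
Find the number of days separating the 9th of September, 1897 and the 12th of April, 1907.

Day-of-year of September 9, 1897: 252.
Day-of-year of April 12, 1907: 102.
1897 has 365 days, so 365 − 252 = 113 days remain in 1897.
Full years 1898–1906: 8 common + 1 leap = 8×365 + 1×366 = 3286 days.
Total: 113 + 3286 + 102 = 3501 days.

3501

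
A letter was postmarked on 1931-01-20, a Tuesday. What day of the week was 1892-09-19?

Count forward from the earlier date (September 19, 1892) to the later (January 20, 1931):
Day-of-year of September 19, 1892: 263.
Day-of-year of January 20, 1931: 20.
1892 has 366 days, so 366 − 263 = 103 days remain in 1892.
Full years 1893–1930: 30 common + 8 leap = 30×365 + 8×366 = 13878 days.
Total: 103 + 13878 + 20 = 14001 days.
14001 mod 7 = 1, so 1 day before Tuesday is Monday.

Monday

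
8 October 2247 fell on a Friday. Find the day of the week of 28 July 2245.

Monday

Count forward from the earlier date (July 28, 2245) to the later (October 8, 2247):
July 28, 2245 → July 28, 2246: 365 days.
July 28, 2246 → July 28, 2247: 365 days.
July 2247: 31 − 28 = 3 days remain.
Then August (31), September (30): 31 + 30 = 61 days.
October 1–8, 2247: 8 days.
Residual: 72 days.
Total: 802 days.
802 mod 7 = 4, so 4 days before Friday is Monday.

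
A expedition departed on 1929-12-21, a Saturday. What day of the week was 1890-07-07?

Monday

Count forward from the earlier date (July 7, 1890) to the later (December 21, 1929):
From July 7, 1890 to July 7, 1929: 39 years, of which 9 contain a Feb 29 — 30×365 + 9×366 = 14244 days.
(1900 is not a leap year (divisible by 100 but not 400).)
July 1929: 31 − 7 = 24 days remain.
Then August (31), September (30), October (31), November (30): 31 + 30 + 31 + 30 = 122 days.
December 1–21, 1929: 21 days.
Residual: 167 days.
Total: 14411 days.
14411 mod 7 = 5, so 5 days before Saturday is Monday.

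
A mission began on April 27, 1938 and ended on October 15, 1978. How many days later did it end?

Day-of-year of April 27, 1938: 117.
Day-of-year of October 15, 1978: 288.
1938 has 365 days, so 365 − 117 = 248 days remain in 1938.
Full years 1939–1977: 29 common + 10 leap = 29×365 + 10×366 = 14245 days.
Total: 248 + 14245 + 288 = 14781 days.

14781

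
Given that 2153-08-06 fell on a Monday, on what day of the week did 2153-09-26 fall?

Wednesday

August 2153: 31 − 6 = 25 days remain.
September 1–26, 2153: 26 days.
Total: 25 + 26 = 51 days.
51 mod 7 = 2, so 2 days after Monday is Wednesday.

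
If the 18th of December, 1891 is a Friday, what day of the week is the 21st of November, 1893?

Day-of-year of December 18, 1891: 352.
Day-of-year of November 21, 1893: 325.
1891 has 365 days, so 365 − 352 = 13 days remain in 1891.
Full years: 1892: 366. Sum = 366.
Total: 13 + 366 + 325 = 704 days.
704 mod 7 = 4, so 4 days after Friday is Tuesday.

Tuesday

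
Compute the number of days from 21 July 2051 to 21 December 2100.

From July 21, 2051 to July 21, 2100: 49 years, of which 12 contain a Feb 29 — 37×365 + 12×366 = 17897 days.
(2100 is not a leap year (divisible by 100 but not 400).)
July 2100: 31 − 21 = 10 days remain.
Then August (31), September (30), October (31), November (30): 31 + 30 + 31 + 30 = 122 days.
December 1–21, 2100: 21 days.
Residual: 153 days.
Total: 18050 days.

18050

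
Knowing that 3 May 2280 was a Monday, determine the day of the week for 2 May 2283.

Wednesday

Day-of-year of May 3, 2280: 124.
Day-of-year of May 2, 2283: 122.
2280 has 366 days, so 366 − 124 = 242 days remain in 2280.
Full years: 2281: 365; 2282: 365. Sum = 730.
Total: 242 + 730 + 122 = 1094 days.
1094 mod 7 = 2, so 2 days after Monday is Wednesday.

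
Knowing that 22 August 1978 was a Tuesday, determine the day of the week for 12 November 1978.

Sunday

August 1978: 31 − 22 = 9 days remain.
Then September (30), October (31): 30 + 31 = 61 days.
November 1–12, 1978: 12 days.
Total: 9 + 61 + 12 = 82 days.
82 mod 7 = 5, so 5 days after Tuesday is Sunday.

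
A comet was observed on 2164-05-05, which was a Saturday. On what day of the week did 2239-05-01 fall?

Day-of-year of May 5, 2164: 126.
Day-of-year of May 1, 2239: 121.
2164 has 366 days, so 366 − 126 = 240 days remain in 2164.
Full years 2165–2238: 57 common + 17 leap = 57×365 + 17×366 = 27027 days.
Total: 240 + 27027 + 121 = 27388 days.
27388 mod 7 = 4, so 4 days after Saturday is Wednesday.

Wednesday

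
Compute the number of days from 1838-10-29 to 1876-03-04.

Day-of-year of October 29, 1838: 302.
Day-of-year of March 4, 1876: 64.
1838 has 365 days, so 365 − 302 = 63 days remain in 1838.
Full years 1839–1875: 28 common + 9 leap = 28×365 + 9×366 = 13514 days.
Total: 63 + 13514 + 64 = 13641 days.

13641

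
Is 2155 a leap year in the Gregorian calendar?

No

2155 is not a leap year.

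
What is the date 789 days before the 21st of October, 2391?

the 23rd of August, 2389

Count 789 days before October 21, 2391:
August 2389: 31 − 23 = 8 days remain.
Then 25 full months totalling 760 days.
October 1–21, 2391: 21 days.
Total: 8 + 760 + 21 = 789 days.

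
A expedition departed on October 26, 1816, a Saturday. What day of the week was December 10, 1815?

Sunday

Count forward from the earlier date (December 10, 1815) to the later (October 26, 1816):
December 1815: 31 − 10 = 21 days remain.
Then 9 full months totalling 274 days.
October 1–26, 1816: 26 days.
Residual: 321 days.
Total: 321 days.
321 mod 7 = 6, so 6 days before Saturday is Sunday.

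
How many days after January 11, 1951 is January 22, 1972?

7681

Day-of-year of January 11, 1951: 11.
Day-of-year of January 22, 1972: 22.
1951 has 365 days, so 365 − 11 = 354 days remain in 1951.
Full years 1952–1971: 15 common + 5 leap = 15×365 + 5×366 = 7305 days.
Total: 354 + 7305 + 22 = 7681 days.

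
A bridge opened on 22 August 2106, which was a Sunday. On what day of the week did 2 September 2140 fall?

From August 22, 2106 to August 22, 2140: 34 years, of which 9 contain a Feb 29 — 25×365 + 9×366 = 12419 days.
August 2140: 31 − 22 = 9 days remain.
September 1–2, 2140: 2 days.
Residual: 11 days.
Total: 12430 days.
12430 mod 7 = 5, so 5 days after Sunday is Friday.

Friday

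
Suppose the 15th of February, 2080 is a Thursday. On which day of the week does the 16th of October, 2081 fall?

Thursday

February 2080: 29 − 15 = 14 days remain (2080 is a leap year, so February has 29 days).
Then 19 full months totalling 579 days.
October 1–16, 2081: 16 days.
Total: 14 + 579 + 16 = 609 days.
609 is a multiple of 7, so the 16th of October, 2081 falls on the same weekday: Thursday.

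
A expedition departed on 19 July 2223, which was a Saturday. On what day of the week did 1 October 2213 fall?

Friday

Count forward from the earlier date (October 1, 2213) to the later (July 19, 2223):
From October 1, 2213 to October 1, 2222: 9 years, of which 2 contain a Feb 29 — 7×365 + 2×366 = 3287 days.
October 2222: 31 − 1 = 30 days remain.
Then November (30), December (31), January (31), February 2223 (28), March (31), April (30), May (31), June (30): 30 + 31 + 31 + 28 + 31 + 30 + 31 + 30 = 242 days.
July 1–19, 2223: 19 days.
Residual: 291 days.
Total: 3578 days.
3578 mod 7 = 1, so 1 day before Saturday is Friday.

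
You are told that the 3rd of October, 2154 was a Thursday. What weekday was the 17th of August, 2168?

Day-of-year of October 3, 2154: 276.
Day-of-year of August 17, 2168: 230.
2154 has 365 days, so 365 − 276 = 89 days remain in 2154.
Full years 2155–2167: 10 common + 3 leap = 10×365 + 3×366 = 4748 days.
Total: 89 + 4748 + 230 = 5067 days.
5067 mod 7 = 6, so 6 days after Thursday is Wednesday.

Wednesday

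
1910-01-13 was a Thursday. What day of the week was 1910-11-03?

Thursday

January 1910: 31 − 13 = 18 days remain.
Then 9 full months totalling 273 days.
November 1–3, 1910: 3 days.
Total: 18 + 273 + 3 = 294 days.
294 is a multiple of 7, so 1910-11-03 falls on the same weekday: Thursday.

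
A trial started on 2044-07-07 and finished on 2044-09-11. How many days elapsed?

66

July 2044: 31 − 7 = 24 days remain.
Then August (31): 31 days.
September 1–11, 2044: 11 days.
Total: 24 + 31 + 11 = 66 days.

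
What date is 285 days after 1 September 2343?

12 June 2344

Count 285 days after September 1, 2343:
September 2343: 30 − 1 = 29 days remain.
Then October (31), November (30), December (31), January (31), February 2344 (29), March (31), April (30), May (31): 31 + 30 + 31 + 31 + 29 + 31 + 30 + 31 = 244 days.
June 1–12, 2344: 12 days.
Total: 29 + 244 + 12 = 285 days.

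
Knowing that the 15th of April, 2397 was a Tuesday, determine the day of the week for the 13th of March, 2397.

Count forward from the earlier date (March 13, 2397) to the later (April 15, 2397):
March 2397: 31 − 13 = 18 days remain.
April 1–15, 2397: 15 days.
Total: 18 + 15 = 33 days.
33 mod 7 = 5, so 5 days before Tuesday is Thursday.

Thursday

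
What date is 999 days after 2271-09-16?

2274-06-11

Count 999 days after September 16, 2271:
September 16, 2271 → September 16, 2272: 366 days (2272 is a leap year).
September 16, 2272 → September 16, 2273: 365 days.
September 2273: 30 − 16 = 14 days remain.
Then October (31), November (30), December (31), January (31), February 2274 (28), March (31), April (30), May (31): 31 + 30 + 31 + 31 + 28 + 31 + 30 + 31 = 243 days.
June 1–11, 2274: 11 days.
Residual: 268 days.
Total: 999 days.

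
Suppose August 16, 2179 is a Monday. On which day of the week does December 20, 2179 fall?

Monday

August 2179: 31 − 16 = 15 days remain.
Then September (30), October (31), November (30): 30 + 31 + 30 = 91 days.
December 1–20, 2179: 20 days.
Total: 15 + 91 + 20 = 126 days.
126 is a multiple of 7, so December 20, 2179 falls on the same weekday: Monday.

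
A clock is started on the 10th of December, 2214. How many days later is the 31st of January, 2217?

December 10, 2214 → December 10, 2215: 365 days.
December 10, 2215 → December 10, 2216: 366 days (2216 is a leap year).
December 2216: 31 − 10 = 21 days remain.
January 1–31, 2217: 31 days.
Residual: 52 days.
Total: 783 days.

783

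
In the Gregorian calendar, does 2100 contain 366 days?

No

2100 is not a leap year (divisible by 100 but not 400).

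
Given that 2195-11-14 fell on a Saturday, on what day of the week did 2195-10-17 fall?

Count forward from the earlier date (October 17, 2195) to the later (November 14, 2195):
October 2195: 31 − 17 = 14 days remain.
November 1–14, 2195: 14 days.
Total: 14 + 14 = 28 days.
28 is a multiple of 7, so 2195-10-17 falls on the same weekday: Saturday.

Saturday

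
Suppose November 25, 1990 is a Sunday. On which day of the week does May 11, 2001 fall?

From November 25, 1990 to November 25, 2000: 10 years, of which 3 contain a Feb 29 — 7×365 + 3×366 = 3653 days.
(2000 is a leap year (divisible by 400).)
November 2000: 30 − 25 = 5 days remain.
Then December (31), January (31), February 2001 (28), March (31), April (30): 31 + 31 + 28 + 31 + 30 = 151 days.
May 1–11, 2001: 11 days.
Residual: 167 days.
Total: 3820 days.
3820 mod 7 = 5, so 5 days after Sunday is Friday.

Friday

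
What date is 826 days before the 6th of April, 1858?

the 1st of January, 1856

Count 826 days before April 6, 1858:
January 1856: 31 − 1 = 30 days remain.
Then 26 full months totalling 790 days.
April 1–6, 1858: 6 days.
Total: 30 + 790 + 6 = 826 days.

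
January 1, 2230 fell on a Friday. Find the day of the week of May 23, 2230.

Sunday

January 2230: 31 − 1 = 30 days remain.
Then February 2230 (28), March (31), April (30): 28 + 31 + 30 = 89 days.
May 1–23, 2230: 23 days.
Total: 30 + 89 + 23 = 142 days.
142 mod 7 = 2, so 2 days after Friday is Sunday.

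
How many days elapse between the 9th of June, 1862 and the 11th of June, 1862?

2

Within June 1862: 11 − 9 = 2 days.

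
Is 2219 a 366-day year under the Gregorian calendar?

No

2219 is not a leap year.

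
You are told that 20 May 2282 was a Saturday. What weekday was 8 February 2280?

Count forward from the earlier date (February 8, 2280) to the later (May 20, 2282):
February 2280: 29 − 8 = 21 days remain (2280 is a leap year, so February has 29 days).
Then 26 full months totalling 791 days.
May 1–20, 2282: 20 days.
Total: 21 + 791 + 20 = 832 days.
832 mod 7 = 6, so 6 days before Saturday is Sunday.

Sunday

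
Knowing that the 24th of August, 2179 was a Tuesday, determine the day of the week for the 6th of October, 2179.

August 2179: 31 − 24 = 7 days remain.
Then September (30): 30 days.
October 1–6, 2179: 6 days.
Total: 7 + 30 + 6 = 43 days.
43 mod 7 = 1, so 1 day after Tuesday is Wednesday.

Wednesday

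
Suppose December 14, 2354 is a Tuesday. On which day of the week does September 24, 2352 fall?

Count forward from the earlier date (September 24, 2352) to the later (December 14, 2354):
September 24, 2352 → September 24, 2353: 365 days.
September 24, 2353 → September 24, 2354: 365 days.
September 2354: 30 − 24 = 6 days remain.
Then October (31), November (30): 31 + 30 = 61 days.
December 1–14, 2354: 14 days.
Residual: 81 days.
Total: 811 days.
811 mod 7 = 6, so 6 days before Tuesday is Wednesday.

Wednesday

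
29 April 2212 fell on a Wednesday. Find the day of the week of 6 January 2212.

Monday

Count forward from the earlier date (January 6, 2212) to the later (April 29, 2212):
January 2212: 31 − 6 = 25 days remain.
Then February 2212 (29), March (31): 29 + 31 = 60 days.
April 1–29, 2212: 29 days.
Total: 25 + 60 + 29 = 114 days.
114 mod 7 = 2, so 2 days before Wednesday is Monday.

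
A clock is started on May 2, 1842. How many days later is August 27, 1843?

May 1842: 31 − 2 = 29 days remain.
Then 14 full months totalling 426 days.
August 1–27, 1843: 27 days.
Total: 29 + 426 + 27 = 482 days.

482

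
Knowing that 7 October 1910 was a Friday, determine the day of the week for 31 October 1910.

Monday

Within October 1910: 31 − 7 = 24 days.
24 mod 7 = 3, so 3 days after Friday is Monday.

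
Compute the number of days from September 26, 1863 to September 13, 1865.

718

Day-of-year of September 26, 1863: 269.
Day-of-year of September 13, 1865: 256.
1863 has 365 days, so 365 − 269 = 96 days remain in 1863.
Full years: 1864: 366. Sum = 366.
Total: 96 + 366 + 256 = 718 days.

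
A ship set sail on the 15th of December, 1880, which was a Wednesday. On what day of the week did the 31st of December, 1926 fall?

Friday

Day-of-year of December 15, 1880: 350.
Day-of-year of December 31, 1926: 365.
1880 has 366 days, so 366 − 350 = 16 days remain in 1880.
Full years 1881–1925: 35 common + 10 leap = 35×365 + 10×366 = 16435 days.
Total: 16 + 16435 + 365 = 16816 days.
16816 mod 7 = 2, so 2 days after Wednesday is Friday.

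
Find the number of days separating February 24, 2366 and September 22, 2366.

210

February 2366: 28 − 24 = 4 days remain (2366 is not a leap year, so February has 28 days).
Then March (31), April (30), May (31), June (30), July (31), August (31): 31 + 30 + 31 + 30 + 31 + 31 = 184 days.
September 1–22, 2366: 22 days.
Total: 4 + 184 + 22 = 210 days.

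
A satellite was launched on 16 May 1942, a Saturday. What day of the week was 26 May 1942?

Within May 1942: 26 − 16 = 10 days.
10 mod 7 = 3, so 3 days after Saturday is Tuesday.

Tuesday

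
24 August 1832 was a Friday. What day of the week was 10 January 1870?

Day-of-year of August 24, 1832: 237.
Day-of-year of January 10, 1870: 10.
1832 has 366 days, so 366 − 237 = 129 days remain in 1832.
Full years 1833–1869: 28 common + 9 leap = 28×365 + 9×366 = 13514 days.
Total: 129 + 13514 + 10 = 13653 days.
13653 mod 7 = 3, so 3 days after Friday is Monday.

Monday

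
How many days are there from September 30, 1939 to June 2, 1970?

Day-of-year of September 30, 1939: 273.
Day-of-year of June 2, 1970: 153.
1939 has 365 days, so 365 − 273 = 92 days remain in 1939.
Full years 1940–1969: 22 common + 8 leap = 22×365 + 8×366 = 10958 days.
Total: 92 + 10958 + 153 = 11203 days.

11203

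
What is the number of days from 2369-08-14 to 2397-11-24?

From August 14, 2369 to August 14, 2397: 28 years, of which 7 contain a Feb 29 — 21×365 + 7×366 = 10227 days.
August 2397: 31 − 14 = 17 days remain.
Then September (30), October (31): 30 + 31 = 61 days.
November 1–24, 2397: 24 days.
Residual: 102 days.
Total: 10329 days.

10329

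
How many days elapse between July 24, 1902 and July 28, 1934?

11692

From July 24, 1902 to July 24, 1934: 32 years, of which 8 contain a Feb 29 — 24×365 + 8×366 = 11688 days.
Within July 1934: 28 − 24 = 4 days.
Total: 11692 days.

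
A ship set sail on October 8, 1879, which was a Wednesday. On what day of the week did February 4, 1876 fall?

Friday

Count forward from the earlier date (February 4, 1876) to the later (October 8, 1879):
Day-of-year of February 4, 1876: 35.
Day-of-year of October 8, 1879: 281.
1876 has 366 days, so 366 − 35 = 331 days remain in 1876.
Full years: 1877: 365; 1878: 365. Sum = 730.
Total: 331 + 730 + 281 = 1342 days.
1342 mod 7 = 5, so 5 days before Wednesday is Friday.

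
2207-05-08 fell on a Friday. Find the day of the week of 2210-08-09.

May 8, 2207 → May 8, 2208: 366 days (2208 is a leap year).
May 8, 2208 → May 8, 2209: 365 days.
May 8, 2209 → May 8, 2210: 365 days.
May 2210: 31 − 8 = 23 days remain.
Then June (30), July (31): 30 + 31 = 61 days.
August 1–9, 2210: 9 days.
Residual: 93 days.
Total: 1189 days.
1189 mod 7 = 6, so 6 days after Friday is Thursday.

Thursday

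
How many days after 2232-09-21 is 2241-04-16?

3129

From September 21, 2232 to September 21, 2240: 8 years, of which 2 contain a Feb 29 — 6×365 + 2×366 = 2922 days.
September 2240: 30 − 21 = 9 days remain.
Then October (31), November (30), December (31), January (31), February 2241 (28), March (31): 31 + 30 + 31 + 31 + 28 + 31 = 182 days.
April 1–16, 2241: 16 days.
Residual: 207 days.
Total: 3129 days.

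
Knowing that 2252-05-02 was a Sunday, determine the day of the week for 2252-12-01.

Wednesday

May 2252: 31 − 2 = 29 days remain.
Then June (30), July (31), August (31), September (30), October (31), November (30): 30 + 31 + 31 + 30 + 31 + 30 = 183 days.
December 1, 2252: 1 day.
Total: 29 + 183 + 1 = 213 days.
213 mod 7 = 3, so 3 days after Sunday is Wednesday.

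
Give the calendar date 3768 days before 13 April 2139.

18 December 2128

Count 3768 days before April 13, 2139:
From December 18, 2128 to December 18, 2138: 10 years, of which 2 contain a Feb 29 — 8×365 + 2×366 = 3652 days.
December 2138: 31 − 18 = 13 days remain.
Then January (31), February 2139 (28), March (31): 31 + 28 + 31 = 90 days.
April 1–13, 2139: 13 days.
Residual: 116 days.
Total: 3768 days.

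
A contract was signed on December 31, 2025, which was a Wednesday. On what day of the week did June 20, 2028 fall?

Tuesday

December 31, 2025 → December 31, 2026: 365 days.
December 31, 2026 → December 31, 2027: 365 days.
December 2027: 31 − 31 = 0 days remain.
Then January (31), February 2028 (29), March (31), April (30), May (31): 31 + 29 + 31 + 30 + 31 = 152 days.
June 1–20, 2028: 20 days.
Residual: 172 days.
Total: 902 days.
902 mod 7 = 6, so 6 days after Wednesday is Tuesday.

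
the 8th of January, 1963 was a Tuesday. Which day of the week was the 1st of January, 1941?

Count forward from the earlier date (January 1, 1941) to the later (January 8, 1963):
From January 1, 1941 to January 1, 1963: 22 years, of which 5 contain a Feb 29 — 17×365 + 5×366 = 8035 days.
Within January 1963: 8 − 1 = 7 days.
Total: 8042 days.
8042 mod 7 = 6, so 6 days before Tuesday is Wednesday.

Wednesday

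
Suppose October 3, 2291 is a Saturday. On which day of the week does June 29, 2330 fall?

From October 3, 2291 to October 3, 2329: 38 years, of which 9 contain a Feb 29 — 29×365 + 9×366 = 13879 days.
(2300 is not a leap year (divisible by 100 but not 400).)
October 2329: 31 − 3 = 28 days remain.
Then November (30), December (31), January (31), February 2330 (28), March (31), April (30), May (31): 30 + 31 + 31 + 28 + 31 + 30 + 31 = 212 days.
June 1–29, 2330: 29 days.
Residual: 269 days.
Total: 14148 days.
14148 mod 7 = 1, so 1 day after Saturday is Sunday.

Sunday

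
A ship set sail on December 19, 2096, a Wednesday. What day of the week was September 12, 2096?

Wednesday

Count forward from the earlier date (September 12, 2096) to the later (December 19, 2096):
September 2096: 30 − 12 = 18 days remain.
Then October (31), November (30): 31 + 30 = 61 days.
December 1–19, 2096: 19 days.
Total: 18 + 61 + 19 = 98 days.
98 is a multiple of 7, so September 12, 2096 falls on the same weekday: Wednesday.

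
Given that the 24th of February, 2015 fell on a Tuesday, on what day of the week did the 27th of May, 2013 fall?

Monday

Count forward from the earlier date (May 27, 2013) to the later (February 24, 2015):
Day-of-year of May 27, 2013: 147.
Day-of-year of February 24, 2015: 55.
2013 has 365 days, so 365 − 147 = 218 days remain in 2013.
Full years: 2014: 365. Sum = 365.
Total: 218 + 365 + 55 = 638 days.
638 mod 7 = 1, so 1 day before Tuesday is Monday.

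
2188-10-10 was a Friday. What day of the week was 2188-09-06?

Saturday

Count forward from the earlier date (September 6, 2188) to the later (October 10, 2188):
September 2188: 30 − 6 = 24 days remain.
October 1–10, 2188: 10 days.
Total: 24 + 10 = 34 days.
34 mod 7 = 6, so 6 days before Friday is Saturday.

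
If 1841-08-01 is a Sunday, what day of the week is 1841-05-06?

Thursday

Count forward from the earlier date (May 6, 1841) to the later (August 1, 1841):
May 1841: 31 − 6 = 25 days remain.
Then June (30), July (31): 30 + 31 = 61 days.
August 1, 1841: 1 day.
Total: 25 + 61 + 1 = 87 days.
87 mod 7 = 3, so 3 days before Sunday is Thursday.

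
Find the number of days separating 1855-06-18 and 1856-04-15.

June 1855: 30 − 18 = 12 days remain.
Then 9 full months totalling 275 days.
April 1–15, 1856: 15 days.
Residual: 302 days.
Total: 302 days.

302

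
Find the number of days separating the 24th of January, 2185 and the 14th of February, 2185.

January 2185: 31 − 24 = 7 days remain.
February 1–14, 2185: 14 days (2185 is not a leap year).
Total: 7 + 14 = 21 days.

21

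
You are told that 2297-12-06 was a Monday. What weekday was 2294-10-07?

Count forward from the earlier date (October 7, 2294) to the later (December 6, 2297):
October 7, 2294 → October 7, 2295: 365 days.
October 7, 2295 → October 7, 2296: 366 days (2296 is a leap year).
October 7, 2296 → October 7, 2297: 365 days.
October 2297: 31 − 7 = 24 days remain.
Then November (30): 30 days.
December 1–6, 2297: 6 days.
Residual: 60 days.
Total: 1156 days.
1156 mod 7 = 1, so 1 day before Monday is Sunday.

Sunday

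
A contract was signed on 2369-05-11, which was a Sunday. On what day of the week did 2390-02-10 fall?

Saturday

Day-of-year of May 11, 2369: 131.
Day-of-year of February 10, 2390: 41.
2369 has 365 days, so 365 − 131 = 234 days remain in 2369.
Full years 2370–2389: 15 common + 5 leap = 15×365 + 5×366 = 7305 days.
Total: 234 + 7305 + 41 = 7580 days.
7580 mod 7 = 6, so 6 days after Sunday is Saturday.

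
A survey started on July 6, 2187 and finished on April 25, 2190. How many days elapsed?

July 6, 2187 → July 6, 2188: 366 days (2188 is a leap year).
July 6, 2188 → July 6, 2189: 365 days.
July 2189: 31 − 6 = 25 days remain.
Then August (31), September (30), October (31), November (30), December (31), January (31), February 2190 (28), March (31): 31 + 30 + 31 + 30 + 31 + 31 + 28 + 31 = 243 days.
April 1–25, 2190: 25 days.
Residual: 293 days.
Total: 1024 days.

1024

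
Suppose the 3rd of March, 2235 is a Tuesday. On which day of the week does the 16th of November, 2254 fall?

Thursday

From March 3, 2235 to March 3, 2254: 19 years, of which 5 contain a Feb 29 — 14×365 + 5×366 = 6940 days.
March 2254: 31 − 3 = 28 days remain.
Then April (30), May (31), June (30), July (31), August (31), September (30), October (31): 30 + 31 + 30 + 31 + 31 + 30 + 31 = 214 days.
November 1–16, 2254: 16 days.
Residual: 258 days.
Total: 7198 days.
7198 mod 7 = 2, so 2 days after Tuesday is Thursday.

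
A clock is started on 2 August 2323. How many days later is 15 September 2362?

Day-of-year of August 2, 2323: 214.
Day-of-year of September 15, 2362: 258.
2323 has 365 days, so 365 − 214 = 151 days remain in 2323.
Full years 2324–2361: 28 common + 10 leap = 28×365 + 10×366 = 13880 days.
Total: 151 + 13880 + 258 = 14289 days.

14289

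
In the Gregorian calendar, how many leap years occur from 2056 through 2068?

Years divisible by 4 in [2056, 2068]: 2056, 2060, 2064, 2068.
No century exceptions apply. Count: 4.

4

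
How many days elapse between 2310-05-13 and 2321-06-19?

4055

Day-of-year of May 13, 2310: 133.
Day-of-year of June 19, 2321: 170.
2310 has 365 days, so 365 − 133 = 232 days remain in 2310.
Full years 2311–2320: 7 common + 3 leap = 7×365 + 3×366 = 3653 days.
Total: 232 + 3653 + 170 = 4055 days.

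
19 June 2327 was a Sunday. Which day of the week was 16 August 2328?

June 19, 2327 → June 19, 2328: 366 days (2328 is a leap year).
June 2328: 30 − 19 = 11 days remain.
Then July (31): 31 days.
August 1–16, 2328: 16 days.
Residual: 58 days.
Total: 424 days.
424 mod 7 = 4, so 4 days after Sunday is Thursday.

Thursday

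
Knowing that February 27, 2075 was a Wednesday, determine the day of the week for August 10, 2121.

Day-of-year of February 27, 2075: 58.
Day-of-year of August 10, 2121: 222.
2075 has 365 days, so 365 − 58 = 307 days remain in 2075.
Full years 2076–2120: 34 common + 11 leap = 34×365 + 11×366 = 16436 days.
Total: 307 + 16436 + 222 = 16965 days.
16965 mod 7 = 4, so 4 days after Wednesday is Sunday.

Sunday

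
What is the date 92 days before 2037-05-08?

2037-02-05

Count 92 days before May 8, 2037:
February 2037: 28 − 5 = 23 days remain (2037 is not a leap year, so February has 28 days).
Then March (31), April (30): 31 + 30 = 61 days.
May 1–8, 2037: 8 days.
Total: 23 + 61 + 8 = 92 days.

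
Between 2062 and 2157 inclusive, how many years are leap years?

Years divisible by 4: 2064, 2068, …, 2156 — 24 in all.
Of these, 2100 is divisible by 100 but not 400, so not leap.
Leap years: 24 − 1 = 23.

23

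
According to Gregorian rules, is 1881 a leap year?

No

1881 is not a leap year.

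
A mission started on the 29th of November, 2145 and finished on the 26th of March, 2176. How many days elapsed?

11075

From November 29, 2145 to November 29, 2175: 30 years, of which 7 contain a Feb 29 — 23×365 + 7×366 = 10957 days.
November 2175: 30 − 29 = 1 day remains.
Then December (31), January (31), February 2176 (29): 31 + 31 + 29 = 91 days.
March 1–26, 2176: 26 days.
Residual: 118 days.
Total: 11075 days.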